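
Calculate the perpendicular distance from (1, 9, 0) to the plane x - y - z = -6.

distance = |a·x₀ + b·y₀ + c·z₀ - d| / √(a² + b² + c²)
  = |1·1 + (-1)·9 + (-1)·0 - (-6)| / √(1² + (-1)² + (-1)²)
  = |1 - 9 + 0 + 6| / √(1 + 1 + 1)
  = |-2| / √3
  = 2 / 1.732
  ≈ 1.155

1.155


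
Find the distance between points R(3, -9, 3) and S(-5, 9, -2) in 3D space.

d = √[(x₂-x₁)² + (y₂-y₁)² + (z₂-z₁)²]
  = √[(-8)² + 18² + (-5)²]
  = √[64 + 324 + 25]
  = √413
  ≈ 20.32

20.32


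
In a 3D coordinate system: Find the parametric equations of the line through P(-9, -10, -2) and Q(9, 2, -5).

Direction vector d = Q - P = (9 + 9, 2 + 10, -5 + 2) = (18, 12, -3)
Parametric form r = P + t·d:
x = -9 + 18t, y = -10 + 12t, z = -2 - 3t

x = -9 + 18t, y = -10 + 12t, z = -2 - 3t


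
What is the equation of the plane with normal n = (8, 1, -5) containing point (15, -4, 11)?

The plane through P with normal n = (a, b, c) satisfies n·(r - P) = 0,
i.e. ax + by + cz = a·x₀ + b·y₀ + c·z₀.
d = 8·15 + 1·(-4) + (-5)·11
  = 120 - 4 - 55
  = 61
Equation: 8x + y - 5z = 61

8x + y - 5z = 61


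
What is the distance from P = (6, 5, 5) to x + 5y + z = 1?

distance = |a·x₀ + b·y₀ + c·z₀ - d| / √(a² + b² + c²)
  = |1·6 + 5·5 + 1·5 - 1| / √(1² + 5² + 1²)
  = |6 + 25 + 5 - 1| / √(1 + 25 + 1)
  = |35| / √27
  = 35 / 5.196
  ≈ 6.736

6.736


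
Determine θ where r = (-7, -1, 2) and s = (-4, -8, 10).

r·s = (-7)·(-4) + (-1)·(-8) + 2·10 = 28 + 8 + 20 = 56
|r| = √((-7)² + (-1)² + 2²) = √54 ≈ 7.348
|s| = √((-4)² + (-8)² + 10²) = √180 ≈ 13.42
cos θ = (r·s)/(|r||s|) = 56/(7.348·13.42) ≈ 0.568
θ = arccos(0.568) ≈ 55.39°

55.39°


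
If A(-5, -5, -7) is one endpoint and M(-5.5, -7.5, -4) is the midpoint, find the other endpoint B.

B = 2M - A
  = (2·(-5.5) - (-5), 2·(-7.5) - (-5), 2·(-4) - (-7))
  = (-11 + 5, -15 + 5, -8 + 7)
  = (-6, -10, -1)

(-6, -10, -1)


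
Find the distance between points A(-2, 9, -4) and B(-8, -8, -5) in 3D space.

d = √[(x₂-x₁)² + (y₂-y₁)² + (z₂-z₁)²]
  = √[(-6)² + (-17)² + (-1)²]
  = √[36 + 289 + 1]
  = √326
  ≈ 18.06

18.06


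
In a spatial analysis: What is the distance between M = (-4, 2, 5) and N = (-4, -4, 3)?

d = √[(x₂-x₁)² + (y₂-y₁)² + (z₂-z₁)²]
  = √[0² + (-6)² + (-2)²]
  = √[0 + 36 + 4]
  = √40
  ≈ 6.325

6.325


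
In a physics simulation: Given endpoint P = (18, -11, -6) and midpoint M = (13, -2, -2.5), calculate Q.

Q = 2M - P
  = (2·13 - 18, 2·(-2) - (-11), 2·(-2.5) - (-6))
  = (26 - 18, -4 + 11, -5 + 6)
  = (8, 7, 1)

(8, 7, 1)


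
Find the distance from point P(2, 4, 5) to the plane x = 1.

distance = |a·x₀ + b·y₀ + c·z₀ - d| / √(a² + b² + c²)
  = |1·2 + 0·4 + 0·5 - 1| / √(1² + 0² + 0²)
  = |2 + 0 + 0 - 1| / √(1 + 0 + 0)
  = |1| / √1
  = 1 / 1
  ≈ 1

1


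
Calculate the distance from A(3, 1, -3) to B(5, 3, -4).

d = √[(x₂-x₁)² + (y₂-y₁)² + (z₂-z₁)²]
  = √[2² + 2² + (-1)²]
  = √[4 + 4 + 1]
  = √9
  ≈ 3

3


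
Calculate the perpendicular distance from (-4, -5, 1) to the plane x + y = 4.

distance = |a·x₀ + b·y₀ + c·z₀ - d| / √(a² + b² + c²)
  = |1·(-4) + 1·(-5) + 0·1 - 4| / √(1² + 1² + 0²)
  = |-4 - 5 + 0 - 4| / √(1 + 1 + 0)
  = |-13| / √2
  = 13 / 1.414
  ≈ 9.192

9.192


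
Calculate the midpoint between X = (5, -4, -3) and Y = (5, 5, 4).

M = ((x₁+x₂)/2, (y₁+y₂)/2, (z₁+z₂)/2)
  = ((5 + 5)/2, (-4 + 5)/2, (-3 + 4)/2)
  = (10/2, 1/2, 1/2)
  = (5, 0.5, 0.5)

(5, 0.5, 0.5)


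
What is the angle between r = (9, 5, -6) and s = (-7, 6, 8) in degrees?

r·s = 9·(-7) + 5·6 + (-6)·8 = -63 + 30 - 48 = -81
|r| = √(9² + 5² + (-6)²) = √142 ≈ 11.92
|s| = √((-7)² + 6² + 8²) = √149 ≈ 12.21
cos θ = (r·s)/(|r||s|) = -81/(11.92·12.21) ≈ -0.5569
θ = arccos(-0.5569) ≈ 123.8°

123.8°


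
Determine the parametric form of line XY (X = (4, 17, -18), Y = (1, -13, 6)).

Direction vector d = Y - X = (1 - 4, -13 - 17, 6 + 18) = (-3, -30, 24)
Parametric form r = X + t·d:
x = 4 - 3t, y = 17 - 30t, z = -18 + 24t

x = 4 - 3t, y = 17 - 30t, z = -18 + 24t


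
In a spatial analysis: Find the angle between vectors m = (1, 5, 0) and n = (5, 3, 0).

m·n = 1·5 + 5·3 + 0·0 = 5 + 15 + 0 = 20
|m| = √(1² + 5² + 0²) = √26 ≈ 5.099
|n| = √(5² + 3² + 0²) = √34 ≈ 5.831
cos θ = (m·n)/(|m||n|) = 20/(5.099·5.831) ≈ 0.6727
θ = arccos(0.6727) ≈ 47.73°

47.73°


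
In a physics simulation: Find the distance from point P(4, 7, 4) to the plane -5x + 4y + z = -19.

distance = |a·x₀ + b·y₀ + c·z₀ - d| / √(a² + b² + c²)
  = |(-5)·4 + 4·7 + 1·4 - (-19)| / √((-5)² + 4² + 1²)
  = |-20 + 28 + 4 + 19| / √(25 + 16 + 1)
  = |31| / √42
  = 31 / 6.481
  ≈ 4.783

4.783


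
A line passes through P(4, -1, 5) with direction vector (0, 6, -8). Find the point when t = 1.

P(t) = P + t·d
  = (4 + 0·1, -1 + 6·1, 5 + (-8)·1)
  = (4 + 0, -1 + 6, 5 - 8)
  = (4, 5, -3)

(4, 5, -3)


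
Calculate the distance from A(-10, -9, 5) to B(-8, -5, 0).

d = √[(x₂-x₁)² + (y₂-y₁)² + (z₂-z₁)²]
  = √[2² + 4² + (-5)²]
  = √[4 + 16 + 25]
  = √45
  ≈ 6.708

6.708


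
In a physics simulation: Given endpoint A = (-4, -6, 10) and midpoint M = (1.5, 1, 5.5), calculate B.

B = 2M - A
  = (2·1.5 - (-4), 2·1 - (-6), 2·5.5 - 10)
  = (3 + 4, 2 + 6, 11 - 10)
  = (7, 8, 1)

(7, 8, 1)


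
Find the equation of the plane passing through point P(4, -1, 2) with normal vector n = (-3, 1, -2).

The plane through P with normal n = (a, b, c) satisfies n·(r - P) = 0,
i.e. ax + by + cz = a·x₀ + b·y₀ + c·z₀.
d = (-3)·4 + 1·(-1) + (-2)·2
  = -12 - 1 - 4
  = -17
Equation: -3x + y - 2z = -17

-3x + y - 2z = -17


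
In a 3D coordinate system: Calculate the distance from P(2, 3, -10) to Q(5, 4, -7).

d = √[(x₂-x₁)² + (y₂-y₁)² + (z₂-z₁)²]
  = √[3² + 1² + 3²]
  = √[9 + 1 + 9]
  = √19
  ≈ 4.359

4.359


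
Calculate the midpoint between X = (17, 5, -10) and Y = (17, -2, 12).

M = ((x₁+x₂)/2, (y₁+y₂)/2, (z₁+z₂)/2)
  = ((17 + 17)/2, (5 - 2)/2, (-10 + 12)/2)
  = (34/2, 3/2, 2/2)
  = (17, 1.5, 1)

(17, 1.5, 1)


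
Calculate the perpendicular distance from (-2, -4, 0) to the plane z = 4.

distance = |a·x₀ + b·y₀ + c·z₀ - d| / √(a² + b² + c²)
  = |0·(-2) + 0·(-4) + 1·0 - 4| / √(0² + 0² + 1²)
  = |0 + 0 + 0 - 4| / √(0 + 0 + 1)
  = |-4| / √1
  = 4 / 1
  ≈ 4

4


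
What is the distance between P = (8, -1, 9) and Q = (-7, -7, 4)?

d = √[(x₂-x₁)² + (y₂-y₁)² + (z₂-z₁)²]
  = √[(-15)² + (-6)² + (-5)²]
  = √[225 + 36 + 25]
  = √286
  ≈ 16.91

16.91


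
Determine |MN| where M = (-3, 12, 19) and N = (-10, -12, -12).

d = √[(x₂-x₁)² + (y₂-y₁)² + (z₂-z₁)²]
  = √[(-7)² + (-24)² + (-31)²]
  = √[49 + 576 + 961]
  = √1586
  ≈ 39.82

39.82


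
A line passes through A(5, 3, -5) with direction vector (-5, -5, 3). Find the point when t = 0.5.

P(t) = A + t·d
  = (5 + (-5)·0.5, 3 + (-5)·0.5, -5 + 3·0.5)
  = (5 - 2.5, 3 - 2.5, -5 + 1.5)
  = (2.5, 0.5, -3.5)

(2.5, 0.5, -3.5)


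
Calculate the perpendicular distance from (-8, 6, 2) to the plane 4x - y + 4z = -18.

distance = |a·x₀ + b·y₀ + c·z₀ - d| / √(a² + b² + c²)
  = |4·(-8) + (-1)·6 + 4·2 - (-18)| / √(4² + (-1)² + 4²)
  = |-32 - 6 + 8 + 18| / √(16 + 1 + 16)
  = |-12| / √33
  = 12 / 5.745
  ≈ 2.089

2.089


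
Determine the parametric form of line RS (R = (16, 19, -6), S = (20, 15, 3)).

Direction vector d = S - R = (20 - 16, 15 - 19, 3 + 6) = (4, -4, 9)
Parametric form r = R + t·d:
x = 16 + 4t, y = 19 - 4t, z = -6 + 9t

x = 16 + 4t, y = 19 - 4t, z = -6 + 9t


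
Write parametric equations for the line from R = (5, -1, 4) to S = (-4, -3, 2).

Direction vector d = S - R = (-4 - 5, -3 + 1, 2 - 4) = (-9, -2, -2)
Parametric form r = R + t·d:
x = 5 - 9t, y = -1 - 2t, z = 4 - 2t

x = 5 - 9t, y = -1 - 2t, z = 4 - 2t


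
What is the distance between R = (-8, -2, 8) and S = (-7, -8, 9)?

d = √[(x₂-x₁)² + (y₂-y₁)² + (z₂-z₁)²]
  = √[1² + (-6)² + 1²]
  = √[1 + 36 + 1]
  = √38
  ≈ 6.164

6.164


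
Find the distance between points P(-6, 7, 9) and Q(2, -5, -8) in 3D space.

d = √[(x₂-x₁)² + (y₂-y₁)² + (z₂-z₁)²]
  = √[8² + (-12)² + (-17)²]
  = √[64 + 144 + 289]
  = √497
  ≈ 22.29

22.29


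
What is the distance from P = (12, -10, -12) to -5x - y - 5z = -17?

distance = |a·x₀ + b·y₀ + c·z₀ - d| / √(a² + b² + c²)
  = |(-5)·12 + (-1)·(-10) + (-5)·(-12) - (-17)| / √((-5)² + (-1)² + (-5)²)
  = |-60 + 10 + 60 + 17| / √(25 + 1 + 25)
  = |27| / √51
  = 27 / 7.141
  ≈ 3.781

3.781


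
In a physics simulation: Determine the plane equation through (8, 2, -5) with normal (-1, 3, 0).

The plane through P with normal n = (a, b, c) satisfies n·(r - P) = 0,
i.e. ax + by + cz = a·x₀ + b·y₀ + c·z₀.
d = (-1)·8 + 3·2 + 0·(-5)
  = -8 + 6 + 0
  = -2
Equation: -x + 3y = -2

-x + 3y = -2


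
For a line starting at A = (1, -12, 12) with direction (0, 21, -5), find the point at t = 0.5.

P(t) = A + t·d
  = (1 + 0·0.5, -12 + 21·0.5, 12 + (-5)·0.5)
  = (1 + 0, -12 + 10.5, 12 - 2.5)
  = (1, -1.5, 9.5)

(1, -1.5, 9.5)


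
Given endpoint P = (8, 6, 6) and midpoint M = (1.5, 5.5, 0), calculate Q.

Q = 2M - P
  = (2·1.5 - 8, 2·5.5 - 6, 2·0 - 6)
  = (3 - 8, 11 - 6, 0 - 6)
  = (-5, 5, -6)

(-5, 5, -6)


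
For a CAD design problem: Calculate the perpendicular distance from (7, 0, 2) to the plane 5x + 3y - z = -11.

distance = |a·x₀ + b·y₀ + c·z₀ - d| / √(a² + b² + c²)
  = |5·7 + 3·0 + (-1)·2 - (-11)| / √(5² + 3² + (-1)²)
  = |35 + 0 - 2 + 11| / √(25 + 9 + 1)
  = |44| / √35
  = 44 / 5.916
  ≈ 7.437

7.437


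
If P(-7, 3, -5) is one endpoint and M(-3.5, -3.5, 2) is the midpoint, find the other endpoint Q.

Q = 2M - P
  = (2·(-3.5) - (-7), 2·(-3.5) - 3, 2·2 - (-5))
  = (-7 + 7, -7 - 3, 4 + 5)
  = (0, -10, 9)

(0, -10, 9)


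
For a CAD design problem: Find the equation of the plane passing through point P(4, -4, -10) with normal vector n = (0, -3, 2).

The plane through P with normal n = (a, b, c) satisfies n·(r - P) = 0,
i.e. ax + by + cz = a·x₀ + b·y₀ + c·z₀.
d = 0·4 + (-3)·(-4) + 2·(-10)
  = 0 + 12 - 20
  = -8
Equation: -3y + 2z = -8

-3y + 2z = -8


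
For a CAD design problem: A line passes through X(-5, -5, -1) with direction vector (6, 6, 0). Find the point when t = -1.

P(t) = X + t·d
  = (-5 + 6·(-1), -5 + 6·(-1), -1 + 0·(-1))
  = (-5 - 6, -5 - 6, -1 + 0)
  = (-11, -11, -1)

(-11, -11, -1)


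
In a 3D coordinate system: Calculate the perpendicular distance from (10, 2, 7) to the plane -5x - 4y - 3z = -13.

distance = |a·x₀ + b·y₀ + c·z₀ - d| / √(a² + b² + c²)
  = |(-5)·10 + (-4)·2 + (-3)·7 - (-13)| / √((-5)² + (-4)² + (-3)²)
  = |-50 - 8 - 21 + 13| / √(25 + 16 + 9)
  = |-66| / √50
  = 66 / 7.071
  ≈ 9.334

9.334


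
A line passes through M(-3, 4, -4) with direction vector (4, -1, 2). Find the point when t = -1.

P(t) = M + t·d
  = (-3 + 4·(-1), 4 + (-1)·(-1), -4 + 2·(-1))
  = (-3 - 4, 4 + 1, -4 - 2)
  = (-7, 5, -6)

(-7, 5, -6)


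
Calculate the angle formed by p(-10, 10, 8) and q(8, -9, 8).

p·q = (-10)·8 + 10·(-9) + 8·8 = -80 - 90 + 64 = -106
|p| = √((-10)² + 10² + 8²) = √264 ≈ 16.25
|q| = √(8² + (-9)² + 8²) = √209 ≈ 14.46
cos θ = (p·q)/(|p||q|) = -106/(16.25·14.46) ≈ -0.4513
θ = arccos(-0.4513) ≈ 116.8°

116.8°


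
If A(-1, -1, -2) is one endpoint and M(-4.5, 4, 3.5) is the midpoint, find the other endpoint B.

B = 2M - A
  = (2·(-4.5) - (-1), 2·4 - (-1), 2·3.5 - (-2))
  = (-9 + 1, 8 + 1, 7 + 2)
  = (-8, 9, 9)

(-8, 9, 9)


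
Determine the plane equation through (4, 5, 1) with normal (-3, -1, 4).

The plane through P with normal n = (a, b, c) satisfies n·(r - P) = 0,
i.e. ax + by + cz = a·x₀ + b·y₀ + c·z₀.
d = (-3)·4 + (-1)·5 + 4·1
  = -12 - 5 + 4
  = -13
Equation: -3x - y + 4z = -13

-3x - y + 4z = -13


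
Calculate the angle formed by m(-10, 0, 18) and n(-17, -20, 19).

m·n = (-10)·(-17) + 0·(-20) + 18·19 = 170 + 0 + 342 = 512
|m| = √((-10)² + 0² + 18²) = √424 ≈ 20.59
|n| = √((-17)² + (-20)² + 19²) = √1050 ≈ 32.4
cos θ = (m·n)/(|m||n|) = 512/(20.59·32.4) ≈ 0.7673
θ = arccos(0.7673) ≈ 39.88°

39.88°


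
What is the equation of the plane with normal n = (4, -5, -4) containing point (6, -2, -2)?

The plane through P with normal n = (a, b, c) satisfies n·(r - P) = 0,
i.e. ax + by + cz = a·x₀ + b·y₀ + c·z₀.
d = 4·6 + (-5)·(-2) + (-4)·(-2)
  = 24 + 10 + 8
  = 42
Equation: 4x - 5y - 4z = 42

4x - 5y - 4z = 42


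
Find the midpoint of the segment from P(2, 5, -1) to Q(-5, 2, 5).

M = ((x₁+x₂)/2, (y₁+y₂)/2, (z₁+z₂)/2)
  = ((2 - 5)/2, (5 + 2)/2, (-1 + 5)/2)
  = (-3/2, 7/2, 4/2)
  = (-1.5, 3.5, 2)

(-1.5, 3.5, 2)


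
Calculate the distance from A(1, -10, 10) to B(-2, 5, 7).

d = √[(x₂-x₁)² + (y₂-y₁)² + (z₂-z₁)²]
  = √[(-3)² + 15² + (-3)²]
  = √[9 + 225 + 9]
  = √243
  ≈ 15.59

15.59


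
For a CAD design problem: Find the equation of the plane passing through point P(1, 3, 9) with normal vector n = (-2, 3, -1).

The plane through P with normal n = (a, b, c) satisfies n·(r - P) = 0,
i.e. ax + by + cz = a·x₀ + b·y₀ + c·z₀.
d = (-2)·1 + 3·3 + (-1)·9
  = -2 + 9 - 9
  = -2
Equation: -2x + 3y - z = -2

-2x + 3y - z = -2


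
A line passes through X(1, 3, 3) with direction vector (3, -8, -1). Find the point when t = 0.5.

P(t) = X + t·d
  = (1 + 3·0.5, 3 + (-8)·0.5, 3 + (-1)·0.5)
  = (1 + 1.5, 3 - 4, 3 - 0.5)
  = (2.5, -1, 2.5)

(2.5, -1, 2.5)


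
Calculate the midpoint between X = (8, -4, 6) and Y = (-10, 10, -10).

M = ((x₁+x₂)/2, (y₁+y₂)/2, (z₁+z₂)/2)
  = ((8 - 10)/2, (-4 + 10)/2, (6 - 10)/2)
  = (-2/2, 6/2, -4/2)
  = (-1, 3, -2)

(-1, 3, -2)


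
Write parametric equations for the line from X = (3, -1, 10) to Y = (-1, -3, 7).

Direction vector d = Y - X = (-1 - 3, -3 + 1, 7 - 10) = (-4, -2, -3)
Parametric form r = X + t·d:
x = 3 - 4t, y = -1 - 2t, z = 10 - 3t

x = 3 - 4t, y = -1 - 2t, z = 10 - 3t


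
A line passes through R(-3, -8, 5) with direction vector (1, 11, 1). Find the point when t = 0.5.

P(t) = R + t·d
  = (-3 + 1·0.5, -8 + 11·0.5, 5 + 1·0.5)
  = (-3 + 0.5, -8 + 5.5, 5 + 0.5)
  = (-2.5, -2.5, 5.5)

(-2.5, -2.5, 5.5)


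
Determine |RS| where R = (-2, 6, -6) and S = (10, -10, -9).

d = √[(x₂-x₁)² + (y₂-y₁)² + (z₂-z₁)²]
  = √[12² + (-16)² + (-3)²]
  = √[144 + 256 + 9]
  = √409
  ≈ 20.22

20.22


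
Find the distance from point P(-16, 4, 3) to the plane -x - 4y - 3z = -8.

distance = |a·x₀ + b·y₀ + c·z₀ - d| / √(a² + b² + c²)
  = |(-1)·(-16) + (-4)·4 + (-3)·3 - (-8)| / √((-1)² + (-4)² + (-3)²)
  = |16 - 16 - 9 + 8| / √(1 + 16 + 9)
  = |-1| / √26
  = 1 / 5.099
  ≈ 0.1961

0.1961


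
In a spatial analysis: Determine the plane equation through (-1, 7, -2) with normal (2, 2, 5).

The plane through P with normal n = (a, b, c) satisfies n·(r - P) = 0,
i.e. ax + by + cz = a·x₀ + b·y₀ + c·z₀.
d = 2·(-1) + 2·7 + 5·(-2)
  = -2 + 14 - 10
  = 2
Equation: 2x + 2y + 5z = 2

2x + 2y + 5z = 2


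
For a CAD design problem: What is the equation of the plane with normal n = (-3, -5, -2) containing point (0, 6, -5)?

The plane through P with normal n = (a, b, c) satisfies n·(r - P) = 0,
i.e. ax + by + cz = a·x₀ + b·y₀ + c·z₀.
d = (-3)·0 + (-5)·6 + (-2)·(-5)
  = 0 - 30 + 10
  = -20
Equation: -3x - 5y - 2z = -20

-3x - 5y - 2z = -20


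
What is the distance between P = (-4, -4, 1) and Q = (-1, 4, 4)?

d = √[(x₂-x₁)² + (y₂-y₁)² + (z₂-z₁)²]
  = √[3² + 8² + 3²]
  = √[9 + 64 + 9]
  = √82
  ≈ 9.055

9.055


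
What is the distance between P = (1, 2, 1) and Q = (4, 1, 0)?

d = √[(x₂-x₁)² + (y₂-y₁)² + (z₂-z₁)²]
  = √[3² + (-1)² + (-1)²]
  = √[9 + 1 + 1]
  = √11
  ≈ 3.317

3.317


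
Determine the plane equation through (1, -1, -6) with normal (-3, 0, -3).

The plane through P with normal n = (a, b, c) satisfies n·(r - P) = 0,
i.e. ax + by + cz = a·x₀ + b·y₀ + c·z₀.
d = (-3)·1 + 0·(-1) + (-3)·(-6)
  = -3 + 0 + 18
  = 15
Equation: -3x - 3z = 15

-3x - 3z = 15


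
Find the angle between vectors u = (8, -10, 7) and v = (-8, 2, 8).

u·v = 8·(-8) + (-10)·2 + 7·8 = -64 - 20 + 56 = -28
|u| = √(8² + (-10)² + 7²) = √213 ≈ 14.59
|v| = √((-8)² + 2² + 8²) = √132 ≈ 11.49
cos θ = (u·v)/(|u||v|) = -28/(14.59·11.49) ≈ -0.167
θ = arccos(-0.167) ≈ 99.61°

99.61°


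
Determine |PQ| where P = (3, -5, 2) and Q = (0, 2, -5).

d = √[(x₂-x₁)² + (y₂-y₁)² + (z₂-z₁)²]
  = √[(-3)² + 7² + (-7)²]
  = √[9 + 49 + 49]
  = √107
  ≈ 10.34

10.34


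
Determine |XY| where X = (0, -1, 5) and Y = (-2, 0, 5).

d = √[(x₂-x₁)² + (y₂-y₁)² + (z₂-z₁)²]
  = √[(-2)² + 1² + 0²]
  = √[4 + 1 + 0]
  = √5
  ≈ 2.236

2.236


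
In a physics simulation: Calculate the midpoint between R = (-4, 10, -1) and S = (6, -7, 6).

M = ((x₁+x₂)/2, (y₁+y₂)/2, (z₁+z₂)/2)
  = ((-4 + 6)/2, (10 - 7)/2, (-1 + 6)/2)
  = (2/2, 3/2, 5/2)
  = (1, 1.5, 2.5)

(1, 1.5, 2.5)


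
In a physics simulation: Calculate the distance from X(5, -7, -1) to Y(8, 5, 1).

d = √[(x₂-x₁)² + (y₂-y₁)² + (z₂-z₁)²]
  = √[3² + 12² + 2²]
  = √[9 + 144 + 4]
  = √157
  ≈ 12.53

12.53


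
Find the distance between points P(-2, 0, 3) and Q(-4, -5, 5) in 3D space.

d = √[(x₂-x₁)² + (y₂-y₁)² + (z₂-z₁)²]
  = √[(-2)² + (-5)² + 2²]
  = √[4 + 25 + 4]
  = √33
  ≈ 5.745

5.745


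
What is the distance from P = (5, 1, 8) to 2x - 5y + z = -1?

distance = |a·x₀ + b·y₀ + c·z₀ - d| / √(a² + b² + c²)
  = |2·5 + (-5)·1 + 1·8 - (-1)| / √(2² + (-5)² + 1²)
  = |10 - 5 + 8 + 1| / √(4 + 25 + 1)
  = |14| / √30
  = 14 / 5.477
  ≈ 2.556

2.556


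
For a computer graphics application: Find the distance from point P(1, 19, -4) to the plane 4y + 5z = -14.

distance = |a·x₀ + b·y₀ + c·z₀ - d| / √(a² + b² + c²)
  = |0·1 + 4·19 + 5·(-4) - (-14)| / √(0² + 4² + 5²)
  = |0 + 76 - 20 + 14| / √(0 + 16 + 25)
  = |70| / √41
  = 70 / 6.403
  ≈ 10.93

10.93


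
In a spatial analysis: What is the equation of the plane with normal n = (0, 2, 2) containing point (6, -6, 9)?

The plane through P with normal n = (a, b, c) satisfies n·(r - P) = 0,
i.e. ax + by + cz = a·x₀ + b·y₀ + c·z₀.
d = 0·6 + 2·(-6) + 2·9
  = 0 - 12 + 18
  = 6
Equation: 2y + 2z = 6

2y + 2z = 6


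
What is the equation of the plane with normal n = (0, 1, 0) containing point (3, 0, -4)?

The plane through P with normal n = (a, b, c) satisfies n·(r - P) = 0,
i.e. ax + by + cz = a·x₀ + b·y₀ + c·z₀.
d = 0·3 + 1·0 + 0·(-4)
  = 0 + 0 + 0
  = 0
Equation: y = 0

y = 0


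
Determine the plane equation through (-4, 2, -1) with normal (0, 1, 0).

The plane through P with normal n = (a, b, c) satisfies n·(r - P) = 0,
i.e. ax + by + cz = a·x₀ + b·y₀ + c·z₀.
d = 0·(-4) + 1·2 + 0·(-1)
  = 0 + 2 + 0
  = 2
Equation: y = 2

y = 2


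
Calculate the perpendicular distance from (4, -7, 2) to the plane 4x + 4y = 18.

distance = |a·x₀ + b·y₀ + c·z₀ - d| / √(a² + b² + c²)
  = |4·4 + 4·(-7) + 0·2 - 18| / √(4² + 4² + 0²)
  = |16 - 28 + 0 - 18| / √(16 + 16 + 0)
  = |-30| / √32
  = 30 / 5.657
  ≈ 5.303

5.303


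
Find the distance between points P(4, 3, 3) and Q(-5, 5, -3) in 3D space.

d = √[(x₂-x₁)² + (y₂-y₁)² + (z₂-z₁)²]
  = √[(-9)² + 2² + (-6)²]
  = √[81 + 4 + 36]
  = √121
  ≈ 11

11


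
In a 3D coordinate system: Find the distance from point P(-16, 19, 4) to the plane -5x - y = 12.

distance = |a·x₀ + b·y₀ + c·z₀ - d| / √(a² + b² + c²)
  = |(-5)·(-16) + (-1)·19 + 0·4 - 12| / √((-5)² + (-1)² + 0²)
  = |80 - 19 + 0 - 12| / √(25 + 1 + 0)
  = |49| / √26
  = 49 / 5.099
  ≈ 9.61

9.61


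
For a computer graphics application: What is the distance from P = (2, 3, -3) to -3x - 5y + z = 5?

distance = |a·x₀ + b·y₀ + c·z₀ - d| / √(a² + b² + c²)
  = |(-3)·2 + (-5)·3 + 1·(-3) - 5| / √((-3)² + (-5)² + 1²)
  = |-6 - 15 - 3 - 5| / √(9 + 25 + 1)
  = |-29| / √35
  = 29 / 5.916
  ≈ 4.902

4.902


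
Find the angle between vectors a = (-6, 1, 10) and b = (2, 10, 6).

a·b = (-6)·2 + 1·10 + 10·6 = -12 + 10 + 60 = 58
|a| = √((-6)² + 1² + 10²) = √137 ≈ 11.7
|b| = √(2² + 10² + 6²) = √140 ≈ 11.83
cos θ = (a·b)/(|a||b|) = 58/(11.7·11.83) ≈ 0.4188
θ = arccos(0.4188) ≈ 65.24°

65.24°


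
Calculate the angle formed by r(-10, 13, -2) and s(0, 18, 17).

r·s = (-10)·0 + 13·18 + (-2)·17 = 0 + 234 - 34 = 200
|r| = √((-10)² + 13² + (-2)²) = √273 ≈ 16.52
|s| = √(0² + 18² + 17²) = √613 ≈ 24.76
cos θ = (r·s)/(|r||s|) = 200/(16.52·24.76) ≈ 0.4889
θ = arccos(0.4889) ≈ 60.73°

60.73°


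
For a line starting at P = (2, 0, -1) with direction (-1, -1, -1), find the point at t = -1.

P(t) = P + t·d
  = (2 + (-1)·(-1), 0 + (-1)·(-1), -1 + (-1)·(-1))
  = (2 + 1, 0 + 1, -1 + 1)
  = (3, 1, 0)

(3, 1, 0)


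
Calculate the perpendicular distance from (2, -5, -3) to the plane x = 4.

distance = |a·x₀ + b·y₀ + c·z₀ - d| / √(a² + b² + c²)
  = |1·2 + 0·(-5) + 0·(-3) - 4| / √(1² + 0² + 0²)
  = |2 + 0 + 0 - 4| / √(1 + 0 + 0)
  = |-2| / √1
  = 2 / 1
  ≈ 2

2


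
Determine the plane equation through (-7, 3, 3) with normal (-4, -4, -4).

The plane through P with normal n = (a, b, c) satisfies n·(r - P) = 0,
i.e. ax + by + cz = a·x₀ + b·y₀ + c·z₀.
d = (-4)·(-7) + (-4)·3 + (-4)·3
  = 28 - 12 - 12
  = 4
Equation: -4x - 4y - 4z = 4

-4x - 4y - 4z = 4


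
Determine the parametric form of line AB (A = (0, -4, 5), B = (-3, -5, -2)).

Direction vector d = B - A = (-3 + 0, -5 + 4, -2 - 5) = (-3, -1, -7)
Parametric form r = A + t·d:
x = 0 - 3t, y = -4 - t, z = 5 - 7t

x = 0 - 3t, y = -4 - t, z = 5 - 7t


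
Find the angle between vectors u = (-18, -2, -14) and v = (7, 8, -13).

u·v = (-18)·7 + (-2)·8 + (-14)·(-13) = -126 - 16 + 182 = 40
|u| = √((-18)² + (-2)² + (-14)²) = √524 ≈ 22.89
|v| = √(7² + 8² + (-13)²) = √282 ≈ 16.79
cos θ = (u·v)/(|u||v|) = 40/(22.89·16.79) ≈ 0.1041
θ = arccos(0.1041) ≈ 84.03°

84.03°


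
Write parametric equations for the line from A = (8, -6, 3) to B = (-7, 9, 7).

Direction vector d = B - A = (-7 - 8, 9 + 6, 7 - 3) = (-15, 15, 4)
Parametric form r = A + t·d:
x = 8 - 15t, y = -6 + 15t, z = 3 + 4t

x = 8 - 15t, y = -6 + 15t, z = 3 + 4t


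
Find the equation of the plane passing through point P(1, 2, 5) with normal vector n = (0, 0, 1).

The plane through P with normal n = (a, b, c) satisfies n·(r - P) = 0,
i.e. ax + by + cz = a·x₀ + b·y₀ + c·z₀.
d = 0·1 + 0·2 + 1·5
  = 0 + 0 + 5
  = 5
Equation: z = 5

z = 5


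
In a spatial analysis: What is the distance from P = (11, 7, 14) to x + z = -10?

distance = |a·x₀ + b·y₀ + c·z₀ - d| / √(a² + b² + c²)
  = |1·11 + 0·7 + 1·14 - (-10)| / √(1² + 0² + 1²)
  = |11 + 0 + 14 + 10| / √(1 + 0 + 1)
  = |35| / √2
  = 35 / 1.414
  ≈ 24.75

24.75


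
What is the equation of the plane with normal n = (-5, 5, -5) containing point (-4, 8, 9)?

The plane through P with normal n = (a, b, c) satisfies n·(r - P) = 0,
i.e. ax + by + cz = a·x₀ + b·y₀ + c·z₀.
d = (-5)·(-4) + 5·8 + (-5)·9
  = 20 + 40 - 45
  = 15
Equation: -5x + 5y - 5z = 15

-5x + 5y - 5z = 15


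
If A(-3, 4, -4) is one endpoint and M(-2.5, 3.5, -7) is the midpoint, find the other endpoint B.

B = 2M - A
  = (2·(-2.5) - (-3), 2·3.5 - 4, 2·(-7) - (-4))
  = (-5 + 3, 7 - 4, -14 + 4)
  = (-2, 3, -10)

(-2, 3, -10)


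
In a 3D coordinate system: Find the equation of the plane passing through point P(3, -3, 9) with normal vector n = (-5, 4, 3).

The plane through P with normal n = (a, b, c) satisfies n·(r - P) = 0,
i.e. ax + by + cz = a·x₀ + b·y₀ + c·z₀.
d = (-5)·3 + 4·(-3) + 3·9
  = -15 - 12 + 27
  = 0
Equation: -5x + 4y + 3z = 0

-5x + 4y + 3z = 0


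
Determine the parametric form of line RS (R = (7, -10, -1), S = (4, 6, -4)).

Direction vector d = S - R = (4 - 7, 6 + 10, -4 + 1) = (-3, 16, -3)
Parametric form r = R + t·d:
x = 7 - 3t, y = -10 + 16t, z = -1 - 3t

x = 7 - 3t, y = -10 + 16t, z = -1 - 3t


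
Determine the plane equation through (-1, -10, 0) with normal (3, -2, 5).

The plane through P with normal n = (a, b, c) satisfies n·(r - P) = 0,
i.e. ax + by + cz = a·x₀ + b·y₀ + c·z₀.
d = 3·(-1) + (-2)·(-10) + 5·0
  = -3 + 20 + 0
  = 17
Equation: 3x - 2y + 5z = 17

3x - 2y + 5z = 17


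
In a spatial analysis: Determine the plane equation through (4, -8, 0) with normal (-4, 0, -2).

The plane through P with normal n = (a, b, c) satisfies n·(r - P) = 0,
i.e. ax + by + cz = a·x₀ + b·y₀ + c·z₀.
d = (-4)·4 + 0·(-8) + (-2)·0
  = -16 + 0 + 0
  = -16
Equation: -4x - 2z = -16

-4x - 2z = -16


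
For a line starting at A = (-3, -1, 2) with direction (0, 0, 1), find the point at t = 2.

P(t) = A + t·d
  = (-3 + 0·2, -1 + 0·2, 2 + 1·2)
  = (-3 + 0, -1 + 0, 2 + 2)
  = (-3, -1, 4)

(-3, -1, 4)


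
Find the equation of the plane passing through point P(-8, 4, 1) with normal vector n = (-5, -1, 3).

The plane through P with normal n = (a, b, c) satisfies n·(r - P) = 0,
i.e. ax + by + cz = a·x₀ + b·y₀ + c·z₀.
d = (-5)·(-8) + (-1)·4 + 3·1
  = 40 - 4 + 3
  = 39
Equation: -5x - y + 3z = 39

-5x - y + 3z = 39


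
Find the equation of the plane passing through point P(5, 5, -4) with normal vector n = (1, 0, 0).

The plane through P with normal n = (a, b, c) satisfies n·(r - P) = 0,
i.e. ax + by + cz = a·x₀ + b·y₀ + c·z₀.
d = 1·5 + 0·5 + 0·(-4)
  = 5 + 0 + 0
  = 5
Equation: x = 5

x = 5


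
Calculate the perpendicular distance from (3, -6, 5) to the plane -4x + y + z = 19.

distance = |a·x₀ + b·y₀ + c·z₀ - d| / √(a² + b² + c²)
  = |(-4)·3 + 1·(-6) + 1·5 - 19| / √((-4)² + 1² + 1²)
  = |-12 - 6 + 5 - 19| / √(16 + 1 + 1)
  = |-32| / √18
  = 32 / 4.243
  ≈ 7.542

7.542


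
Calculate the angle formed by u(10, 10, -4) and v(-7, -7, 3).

u·v = 10·(-7) + 10·(-7) + (-4)·3 = -70 - 70 - 12 = -152
|u| = √(10² + 10² + (-4)²) = √216 ≈ 14.7
|v| = √((-7)² + (-7)² + 3²) = √107 ≈ 10.34
cos θ = (u·v)/(|u||v|) = -152/(14.7·10.34) ≈ -0.9998
θ = arccos(-0.9998) ≈ 178.9°

178.9°


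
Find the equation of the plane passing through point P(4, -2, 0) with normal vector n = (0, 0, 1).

The plane through P with normal n = (a, b, c) satisfies n·(r - P) = 0,
i.e. ax + by + cz = a·x₀ + b·y₀ + c·z₀.
d = 0·4 + 0·(-2) + 1·0
  = 0 + 0 + 0
  = 0
Equation: z = 0

z = 0


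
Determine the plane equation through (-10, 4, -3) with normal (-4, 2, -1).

The plane through P with normal n = (a, b, c) satisfies n·(r - P) = 0,
i.e. ax + by + cz = a·x₀ + b·y₀ + c·z₀.
d = (-4)·(-10) + 2·4 + (-1)·(-3)
  = 40 + 8 + 3
  = 51
Equation: -4x + 2y - z = 51

-4x + 2y - z = 51


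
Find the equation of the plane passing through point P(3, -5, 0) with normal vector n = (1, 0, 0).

The plane through P with normal n = (a, b, c) satisfies n·(r - P) = 0,
i.e. ax + by + cz = a·x₀ + b·y₀ + c·z₀.
d = 1·3 + 0·(-5) + 0·0
  = 3 + 0 + 0
  = 3
Equation: x = 3

x = 3


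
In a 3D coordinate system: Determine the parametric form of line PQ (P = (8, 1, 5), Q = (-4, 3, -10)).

Direction vector d = Q - P = (-4 - 8, 3 - 1, -10 - 5) = (-12, 2, -15)
Parametric form r = P + t·d:
x = 8 - 12t, y = 1 + 2t, z = 5 - 15t

x = 8 - 12t, y = 1 + 2t, z = 5 - 15t


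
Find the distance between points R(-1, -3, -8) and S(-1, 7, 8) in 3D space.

d = √[(x₂-x₁)² + (y₂-y₁)² + (z₂-z₁)²]
  = √[0² + 10² + 16²]
  = √[0 + 100 + 256]
  = √356
  ≈ 18.87

18.87


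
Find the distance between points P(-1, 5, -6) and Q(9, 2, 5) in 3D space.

d = √[(x₂-x₁)² + (y₂-y₁)² + (z₂-z₁)²]
  = √[10² + (-3)² + 11²]
  = √[100 + 9 + 121]
  = √230
  ≈ 15.17

15.17


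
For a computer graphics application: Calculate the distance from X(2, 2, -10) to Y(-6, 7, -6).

d = √[(x₂-x₁)² + (y₂-y₁)² + (z₂-z₁)²]
  = √[(-8)² + 5² + 4²]
  = √[64 + 25 + 16]
  = √105
  ≈ 10.25

10.25


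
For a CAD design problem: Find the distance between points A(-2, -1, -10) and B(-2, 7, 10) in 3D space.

d = √[(x₂-x₁)² + (y₂-y₁)² + (z₂-z₁)²]
  = √[0² + 8² + 20²]
  = √[0 + 64 + 400]
  = √464
  ≈ 21.54

21.54


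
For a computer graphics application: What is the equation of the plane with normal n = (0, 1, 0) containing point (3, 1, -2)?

The plane through P with normal n = (a, b, c) satisfies n·(r - P) = 0,
i.e. ax + by + cz = a·x₀ + b·y₀ + c·z₀.
d = 0·3 + 1·1 + 0·(-2)
  = 0 + 1 + 0
  = 1
Equation: y = 1

y = 1


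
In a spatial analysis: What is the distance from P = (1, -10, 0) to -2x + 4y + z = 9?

distance = |a·x₀ + b·y₀ + c·z₀ - d| / √(a² + b² + c²)
  = |(-2)·1 + 4·(-10) + 1·0 - 9| / √((-2)² + 4² + 1²)
  = |-2 - 40 + 0 - 9| / √(4 + 16 + 1)
  = |-51| / √21
  = 51 / 4.583
  ≈ 11.13

11.13


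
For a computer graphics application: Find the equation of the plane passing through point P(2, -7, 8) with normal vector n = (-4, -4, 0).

The plane through P with normal n = (a, b, c) satisfies n·(r - P) = 0,
i.e. ax + by + cz = a·x₀ + b·y₀ + c·z₀.
d = (-4)·2 + (-4)·(-7) + 0·8
  = -8 + 28 + 0
  = 20
Equation: -4x - 4y = 20

-4x - 4y = 20


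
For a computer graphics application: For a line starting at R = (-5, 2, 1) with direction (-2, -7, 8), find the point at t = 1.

P(t) = R + t·d
  = (-5 + (-2)·1, 2 + (-7)·1, 1 + 8·1)
  = (-5 - 2, 2 - 7, 1 + 8)
  = (-7, -5, 9)

(-7, -5, 9)


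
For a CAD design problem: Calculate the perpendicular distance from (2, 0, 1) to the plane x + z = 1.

distance = |a·x₀ + b·y₀ + c·z₀ - d| / √(a² + b² + c²)
  = |1·2 + 0·0 + 1·1 - 1| / √(1² + 0² + 1²)
  = |2 + 0 + 1 - 1| / √(1 + 0 + 1)
  = |2| / √2
  = 2 / 1.414
  ≈ 1.414

1.414


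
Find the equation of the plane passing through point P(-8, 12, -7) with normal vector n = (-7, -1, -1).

The plane through P with normal n = (a, b, c) satisfies n·(r - P) = 0,
i.e. ax + by + cz = a·x₀ + b·y₀ + c·z₀.
d = (-7)·(-8) + (-1)·12 + (-1)·(-7)
  = 56 - 12 + 7
  = 51
Equation: -7x - y - z = 51

-7x - y - z = 51


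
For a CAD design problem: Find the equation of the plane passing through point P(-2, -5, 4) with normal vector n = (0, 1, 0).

The plane through P with normal n = (a, b, c) satisfies n·(r - P) = 0,
i.e. ax + by + cz = a·x₀ + b·y₀ + c·z₀.
d = 0·(-2) + 1·(-5) + 0·4
  = 0 - 5 + 0
  = -5
Equation: y = -5

y = -5


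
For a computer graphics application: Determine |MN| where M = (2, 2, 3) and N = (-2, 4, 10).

d = √[(x₂-x₁)² + (y₂-y₁)² + (z₂-z₁)²]
  = √[(-4)² + 2² + 7²]
  = √[16 + 4 + 49]
  = √69
  ≈ 8.307

8.307


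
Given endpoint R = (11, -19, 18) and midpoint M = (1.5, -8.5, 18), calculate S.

S = 2M - R
  = (2·1.5 - 11, 2·(-8.5) - (-19), 2·18 - 18)
  = (3 - 11, -17 + 19, 36 - 18)
  = (-8, 2, 18)

(-8, 2, 18)


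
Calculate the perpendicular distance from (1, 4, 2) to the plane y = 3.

distance = |a·x₀ + b·y₀ + c·z₀ - d| / √(a² + b² + c²)
  = |0·1 + 1·4 + 0·2 - 3| / √(0² + 1² + 0²)
  = |0 + 4 + 0 - 3| / √(0 + 1 + 0)
  = |1| / √1
  = 1 / 1
  ≈ 1

1


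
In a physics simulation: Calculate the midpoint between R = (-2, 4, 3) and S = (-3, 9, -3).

M = ((x₁+x₂)/2, (y₁+y₂)/2, (z₁+z₂)/2)
  = ((-2 - 3)/2, (4 + 9)/2, (3 - 3)/2)
  = (-5/2, 13/2, 0/2)
  = (-2.5, 6.5, 0)

(-2.5, 6.5, 0)


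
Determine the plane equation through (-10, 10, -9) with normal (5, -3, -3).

The plane through P with normal n = (a, b, c) satisfies n·(r - P) = 0,
i.e. ax + by + cz = a·x₀ + b·y₀ + c·z₀.
d = 5·(-10) + (-3)·10 + (-3)·(-9)
  = -50 - 30 + 27
  = -53
Equation: 5x - 3y - 3z = -53

5x - 3y - 3z = -53


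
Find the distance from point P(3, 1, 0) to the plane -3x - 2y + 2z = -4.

distance = |a·x₀ + b·y₀ + c·z₀ - d| / √(a² + b² + c²)
  = |(-3)·3 + (-2)·1 + 2·0 - (-4)| / √((-3)² + (-2)² + 2²)
  = |-9 - 2 + 0 + 4| / √(9 + 4 + 4)
  = |-7| / √17
  = 7 / 4.123
  ≈ 1.698

1.698


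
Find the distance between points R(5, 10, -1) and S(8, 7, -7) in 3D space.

d = √[(x₂-x₁)² + (y₂-y₁)² + (z₂-z₁)²]
  = √[3² + (-3)² + (-6)²]
  = √[9 + 9 + 36]
  = √54
  ≈ 7.348

7.348


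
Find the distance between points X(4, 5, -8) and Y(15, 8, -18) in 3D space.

d = √[(x₂-x₁)² + (y₂-y₁)² + (z₂-z₁)²]
  = √[11² + 3² + (-10)²]
  = √[121 + 9 + 100]
  = √230
  ≈ 15.17

15.17


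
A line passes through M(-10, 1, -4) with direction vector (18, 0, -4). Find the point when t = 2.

P(t) = M + t·d
  = (-10 + 18·2, 1 + 0·2, -4 + (-4)·2)
  = (-10 + 36, 1 + 0, -4 - 8)
  = (26, 1, -12)

(26, 1, -12)


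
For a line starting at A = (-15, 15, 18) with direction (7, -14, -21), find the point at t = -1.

P(t) = A + t·d
  = (-15 + 7·(-1), 15 + (-14)·(-1), 18 + (-21)·(-1))
  = (-15 - 7, 15 + 14, 18 + 21)
  = (-22, 29, 39)

(-22, 29, 39)


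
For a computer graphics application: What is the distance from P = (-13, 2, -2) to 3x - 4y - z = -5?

distance = |a·x₀ + b·y₀ + c·z₀ - d| / √(a² + b² + c²)
  = |3·(-13) + (-4)·2 + (-1)·(-2) - (-5)| / √(3² + (-4)² + (-1)²)
  = |-39 - 8 + 2 + 5| / √(9 + 16 + 1)
  = |-40| / √26
  = 40 / 5.099
  ≈ 7.845

7.845


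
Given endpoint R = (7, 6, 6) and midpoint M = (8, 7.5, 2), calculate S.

S = 2M - R
  = (2·8 - 7, 2·7.5 - 6, 2·2 - 6)
  = (16 - 7, 15 - 6, 4 - 6)
  = (9, 9, -2)

(9, 9, -2)


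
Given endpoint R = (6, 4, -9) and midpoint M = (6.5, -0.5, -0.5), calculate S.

S = 2M - R
  = (2·6.5 - 6, 2·(-0.5) - 4, 2·(-0.5) - (-9))
  = (13 - 6, -1 - 4, -1 + 9)
  = (7, -5, 8)

(7, -5, 8)


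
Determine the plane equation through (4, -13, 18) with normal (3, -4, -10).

The plane through P with normal n = (a, b, c) satisfies n·(r - P) = 0,
i.e. ax + by + cz = a·x₀ + b·y₀ + c·z₀.
d = 3·4 + (-4)·(-13) + (-10)·18
  = 12 + 52 - 180
  = -116
Equation: 3x - 4y - 10z = -116

3x - 4y - 10z = -116


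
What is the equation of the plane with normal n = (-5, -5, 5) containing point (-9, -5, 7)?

The plane through P with normal n = (a, b, c) satisfies n·(r - P) = 0,
i.e. ax + by + cz = a·x₀ + b·y₀ + c·z₀.
d = (-5)·(-9) + (-5)·(-5) + 5·7
  = 45 + 25 + 35
  = 105
Equation: -5x - 5y + 5z = 105

-5x - 5y + 5z = 105


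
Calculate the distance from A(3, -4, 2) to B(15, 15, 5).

d = √[(x₂-x₁)² + (y₂-y₁)² + (z₂-z₁)²]
  = √[12² + 19² + 3²]
  = √[144 + 361 + 9]
  = √514
  ≈ 22.67

22.67


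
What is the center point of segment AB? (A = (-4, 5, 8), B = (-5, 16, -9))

M = ((x₁+x₂)/2, (y₁+y₂)/2, (z₁+z₂)/2)
  = ((-4 - 5)/2, (5 + 16)/2, (8 - 9)/2)
  = (-9/2, 21/2, -1/2)
  = (-4.5, 10.5, -0.5)

(-4.5, 10.5, -0.5)


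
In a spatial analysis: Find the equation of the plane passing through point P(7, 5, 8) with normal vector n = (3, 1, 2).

The plane through P with normal n = (a, b, c) satisfies n·(r - P) = 0,
i.e. ax + by + cz = a·x₀ + b·y₀ + c·z₀.
d = 3·7 + 1·5 + 2·8
  = 21 + 5 + 16
  = 42
Equation: 3x + y + 2z = 42

3x + y + 2z = 42


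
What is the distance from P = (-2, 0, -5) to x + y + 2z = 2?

distance = |a·x₀ + b·y₀ + c·z₀ - d| / √(a² + b² + c²)
  = |1·(-2) + 1·0 + 2·(-5) - 2| / √(1² + 1² + 2²)
  = |-2 + 0 - 10 - 2| / √(1 + 1 + 4)
  = |-14| / √6
  = 14 / 2.449
  ≈ 5.715

5.715


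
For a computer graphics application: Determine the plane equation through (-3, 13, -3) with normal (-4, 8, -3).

The plane through P with normal n = (a, b, c) satisfies n·(r - P) = 0,
i.e. ax + by + cz = a·x₀ + b·y₀ + c·z₀.
d = (-4)·(-3) + 8·13 + (-3)·(-3)
  = 12 + 104 + 9
  = 125
Equation: -4x + 8y - 3z = 125

-4x + 8y - 3z = 125


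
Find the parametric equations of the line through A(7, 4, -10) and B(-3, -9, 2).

Direction vector d = B - A = (-3 - 7, -9 - 4, 2 + 10) = (-10, -13, 12)
Parametric form r = A + t·d:
x = 7 - 10t, y = 4 - 13t, z = -10 + 12t

x = 7 - 10t, y = 4 - 13t, z = -10 + 12t


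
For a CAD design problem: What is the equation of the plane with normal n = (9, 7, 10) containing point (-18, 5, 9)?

The plane through P with normal n = (a, b, c) satisfies n·(r - P) = 0,
i.e. ax + by + cz = a·x₀ + b·y₀ + c·z₀.
d = 9·(-18) + 7·5 + 10·9
  = -162 + 35 + 90
  = -37
Equation: 9x + 7y + 10z = -37

9x + 7y + 10z = -37


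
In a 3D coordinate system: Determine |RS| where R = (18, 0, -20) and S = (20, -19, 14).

d = √[(x₂-x₁)² + (y₂-y₁)² + (z₂-z₁)²]
  = √[2² + (-19)² + 34²]
  = √[4 + 361 + 1156]
  = √1521
  ≈ 39

39


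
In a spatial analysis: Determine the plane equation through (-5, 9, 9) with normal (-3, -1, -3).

The plane through P with normal n = (a, b, c) satisfies n·(r - P) = 0,
i.e. ax + by + cz = a·x₀ + b·y₀ + c·z₀.
d = (-3)·(-5) + (-1)·9 + (-3)·9
  = 15 - 9 - 27
  = -21
Equation: -3x - y - 3z = -21

-3x - y - 3z = -21


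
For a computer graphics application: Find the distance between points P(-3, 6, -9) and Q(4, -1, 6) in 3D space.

d = √[(x₂-x₁)² + (y₂-y₁)² + (z₂-z₁)²]
  = √[7² + (-7)² + 15²]
  = √[49 + 49 + 225]
  = √323
  ≈ 17.97

17.97


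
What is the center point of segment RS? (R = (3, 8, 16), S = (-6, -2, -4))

M = ((x₁+x₂)/2, (y₁+y₂)/2, (z₁+z₂)/2)
  = ((3 - 6)/2, (8 - 2)/2, (16 - 4)/2)
  = (-3/2, 6/2, 12/2)
  = (-1.5, 3, 6)

(-1.5, 3, 6)


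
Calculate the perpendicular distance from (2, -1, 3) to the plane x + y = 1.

distance = |a·x₀ + b·y₀ + c·z₀ - d| / √(a² + b² + c²)
  = |1·2 + 1·(-1) + 0·3 - 1| / √(1² + 1² + 0²)
  = |2 - 1 + 0 - 1| / √(1 + 1 + 0)
  = |0| / √2
  = 0 / 1.414
  ≈ 0

0


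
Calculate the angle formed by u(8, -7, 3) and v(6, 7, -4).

u·v = 8·6 + (-7)·7 + 3·(-4) = 48 - 49 - 12 = -13
|u| = √(8² + (-7)² + 3²) = √122 ≈ 11.05
|v| = √(6² + 7² + (-4)²) = √101 ≈ 10.05
cos θ = (u·v)/(|u||v|) = -13/(11.05·10.05) ≈ -0.1171
θ = arccos(-0.1171) ≈ 96.73°

96.73°


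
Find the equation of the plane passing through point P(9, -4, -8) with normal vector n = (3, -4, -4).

The plane through P with normal n = (a, b, c) satisfies n·(r - P) = 0,
i.e. ax + by + cz = a·x₀ + b·y₀ + c·z₀.
d = 3·9 + (-4)·(-4) + (-4)·(-8)
  = 27 + 16 + 32
  = 75
Equation: 3x - 4y - 4z = 75

3x - 4y - 4z = 75


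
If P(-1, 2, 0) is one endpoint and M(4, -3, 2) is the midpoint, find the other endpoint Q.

Q = 2M - P
  = (2·4 - (-1), 2·(-3) - 2, 2·2 - 0)
  = (8 + 1, -6 - 2, 4 + 0)
  = (9, -8, 4)

(9, -8, 4)


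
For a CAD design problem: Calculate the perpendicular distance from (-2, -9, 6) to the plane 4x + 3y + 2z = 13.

distance = |a·x₀ + b·y₀ + c·z₀ - d| / √(a² + b² + c²)
  = |4·(-2) + 3·(-9) + 2·6 - 13| / √(4² + 3² + 2²)
  = |-8 - 27 + 12 - 13| / √(16 + 9 + 4)
  = |-36| / √29
  = 36 / 5.385
  ≈ 6.685

6.685
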